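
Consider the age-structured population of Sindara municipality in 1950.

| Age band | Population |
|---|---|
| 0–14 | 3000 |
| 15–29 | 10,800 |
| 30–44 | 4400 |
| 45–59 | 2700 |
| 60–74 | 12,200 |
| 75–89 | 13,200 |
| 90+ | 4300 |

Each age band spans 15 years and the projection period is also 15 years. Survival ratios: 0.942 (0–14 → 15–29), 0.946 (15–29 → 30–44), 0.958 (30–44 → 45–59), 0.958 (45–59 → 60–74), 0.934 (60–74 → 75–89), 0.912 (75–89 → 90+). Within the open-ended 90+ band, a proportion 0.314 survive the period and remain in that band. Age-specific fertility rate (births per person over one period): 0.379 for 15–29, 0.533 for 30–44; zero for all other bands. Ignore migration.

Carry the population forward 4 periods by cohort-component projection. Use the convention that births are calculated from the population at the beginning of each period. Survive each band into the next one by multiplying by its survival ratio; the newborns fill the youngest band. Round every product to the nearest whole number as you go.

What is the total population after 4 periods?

36977

Call the bands 1 to 7, youngest first.
Period 1.
Births: 10800 * 0.379 = 4093 ; 4400 * 0.533 = 2345 ⇒ total 6438
Band 2: 3000 * 0.942 = 2826
Band 3: 10800 * 0.946 = 10217
Band 4: 4400 * 0.958 = 4215
Band 5: 2700 * 0.958 = 2587
Band 6: 12200 * 0.934 = 11395
Band 7: 13200 * 0.912 + 4300 * 0.314 = 12038 + 1350 = 13388
Giving 6438 / 2826 / 10217 / 4215 / 2587 / 11395 / 13388.
Period 2.
Births: 2826 * 0.379 = 1071 ; 10217 * 0.533 = 5446 ⇒ total 6517
Band 2: 6438 * 0.942 = 6065
Band 3: 2826 * 0.946 = 2673
Band 4: 10217 * 0.958 = 9788
Band 5: 4215 * 0.958 = 4038
Band 6: 2587 * 0.934 = 2416
Band 7: 11395 * 0.912 + 13388 * 0.314 = 10392 + 4204 = 14596
Giving 6517 / 6065 / 2673 / 9788 / 4038 / 2416 / 14596.
Period 3.
Births: 6065 * 0.379 = 2299 ; 2673 * 0.533 = 1425 ⇒ total 3724
Band 2: 6517 * 0.942 = 6139
Band 3: 6065 * 0.946 = 5737
Band 4: 2673 * 0.958 = 2561
Band 5: 9788 * 0.958 = 9377
Band 6: 4038 * 0.934 = 3771
Band 7: 2416 * 0.912 + 14596 * 0.314 = 2203 + 4583 = 6786
Giving 3724 / 6139 / 5737 / 2561 / 9377 / 3771 / 6786.
Period 4.
Births: 6139 * 0.379 = 2327 ; 5737 * 0.533 = 3058 ⇒ total 5385
Band 2: 3724 * 0.942 = 3508
Band 3: 6139 * 0.946 = 5807
Band 4: 5737 * 0.958 = 5496
Band 5: 2561 * 0.958 = 2453
Band 6: 9377 * 0.934 = 8758
Band 7: 3771 * 0.912 + 6786 * 0.314 = 3439 + 2131 = 5570
Giving 5385 / 3508 / 5807 / 5496 / 2453 / 8758 / 5570.
Total after period 4: 5385 + 3508 + 5807 + 5496 + 2453 + 8758 + 5570 = 36977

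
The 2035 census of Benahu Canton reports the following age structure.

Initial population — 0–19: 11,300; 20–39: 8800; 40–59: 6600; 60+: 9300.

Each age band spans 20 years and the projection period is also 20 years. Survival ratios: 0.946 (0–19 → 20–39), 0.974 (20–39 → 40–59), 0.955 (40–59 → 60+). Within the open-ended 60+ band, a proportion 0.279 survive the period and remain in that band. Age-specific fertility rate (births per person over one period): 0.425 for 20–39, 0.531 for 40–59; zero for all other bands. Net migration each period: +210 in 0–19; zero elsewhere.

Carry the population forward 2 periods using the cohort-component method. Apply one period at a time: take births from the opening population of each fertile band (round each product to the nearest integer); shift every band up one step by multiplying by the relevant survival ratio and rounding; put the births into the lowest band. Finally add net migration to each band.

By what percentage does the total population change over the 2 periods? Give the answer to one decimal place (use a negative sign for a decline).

4.0

Call the groups 1 to 4, youngest first.
After projecting period 1:
Births: 8800 × 0.425 = 3740 ; 6600 × 0.531 = 3505 ⇒ total 7245
Group 2: 11300 × 0.946 = 10690
Group 3: 8800 × 0.974 = 8571
Group 4: 6600 × 0.955 + 9300 × 0.279 = 6303 + 2595 = 8898
Net migration: Group 1 + 210 → 7455
Giving 7455 / 10690 / 8571 / 8898.
After projecting period 2:
Births: 10690 × 0.425 = 4543 ; 8571 × 0.531 = 4551 ⇒ total 9094
Group 2: 7455 × 0.946 = 7052
Group 3: 10690 × 0.974 = 10412
Group 4: 8571 × 0.955 + 8898 × 0.279 = 8185 + 2483 = 10668
Net migration: Group 1 + 210 → 9304
Giving 9304 / 7052 / 10412 / 10668.
Total: 36000 → 37436; change = 1436; percentage change = 4.0%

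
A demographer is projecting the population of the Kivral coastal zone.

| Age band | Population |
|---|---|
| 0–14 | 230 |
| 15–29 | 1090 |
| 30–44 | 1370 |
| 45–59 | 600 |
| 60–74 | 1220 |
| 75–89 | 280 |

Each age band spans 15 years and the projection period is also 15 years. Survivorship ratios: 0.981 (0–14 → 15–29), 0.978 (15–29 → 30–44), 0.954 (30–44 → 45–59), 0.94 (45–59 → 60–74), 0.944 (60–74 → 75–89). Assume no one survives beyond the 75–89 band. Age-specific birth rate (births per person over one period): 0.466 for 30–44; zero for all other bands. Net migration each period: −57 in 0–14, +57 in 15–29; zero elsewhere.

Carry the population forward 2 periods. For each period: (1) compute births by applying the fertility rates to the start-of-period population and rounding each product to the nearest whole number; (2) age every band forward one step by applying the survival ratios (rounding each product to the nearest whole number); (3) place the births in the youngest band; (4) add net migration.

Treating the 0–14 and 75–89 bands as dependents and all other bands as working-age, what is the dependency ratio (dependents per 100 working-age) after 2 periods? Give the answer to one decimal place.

30.9

[period 1]
Births: 1370 × 0.466 = 638
15–29: 230 × 0.981 = 226
30–44: 1090 × 0.978 = 1066
45–59: 1370 × 0.954 = 1307
60–74: 600 × 0.94 = 564
75–89: 1220 × 0.944 = 1152
Net migration: 0–14 − 57 → 581; 15–29 + 57 → 283
Population now: 0–14=581, 15–29=283, 30–44=1066, 45–59=1307, 60–74=564, 75–89=1152
[period 2]
Births: 1066 × 0.466 = 497
15–29: 581 × 0.981 = 570
30–44: 283 × 0.978 = 277
45–59: 1066 × 0.954 = 1017
60–74: 1307 × 0.94 = 1229
75–89: 564 × 0.944 = 532
Net migration: 0–14 − 57 → 440; 15–29 + 57 → 627
Population now: 0–14=440, 15–29=627, 30–44=277, 45–59=1017, 60–74=1229, 75–89=532
Dependents (band 0–14 + band 75–89) = 440 + 532 = 972; working-age = 3150; ratio = 972/3150 × 100 = 30.9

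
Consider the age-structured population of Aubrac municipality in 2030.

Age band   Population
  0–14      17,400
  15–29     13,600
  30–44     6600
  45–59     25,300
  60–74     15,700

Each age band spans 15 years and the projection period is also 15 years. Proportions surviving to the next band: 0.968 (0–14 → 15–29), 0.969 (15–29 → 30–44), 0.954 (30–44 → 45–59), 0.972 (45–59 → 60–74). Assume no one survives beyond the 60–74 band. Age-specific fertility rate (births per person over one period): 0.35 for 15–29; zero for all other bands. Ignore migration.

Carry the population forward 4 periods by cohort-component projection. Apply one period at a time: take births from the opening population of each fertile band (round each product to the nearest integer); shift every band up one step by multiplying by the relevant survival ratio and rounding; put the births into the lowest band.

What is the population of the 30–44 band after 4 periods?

5529

After projecting period 1:
Births: 13600 * 0.35 = 4760
15–29: 17400 * 0.968 = 16843
30–44: 13600 * 0.969 = 13178
45–59: 6600 * 0.954 = 6296
60–74: 25300 * 0.972 = 24592
Population now: 0–14=4760, 15–29=16843, 30–44=13178, 45–59=6296, 60–74=24592
After projecting period 2:
Births: 16843 * 0.35 = 5895
15–29: 4760 * 0.968 = 4608
30–44: 16843 * 0.969 = 16321
45–59: 13178 * 0.954 = 12572
60–74: 6296 * 0.972 = 6120
Population now: 0–14=5895, 15–29=4608, 30–44=16321, 45–59=12572, 60–74=6120
After projecting period 3:
Births: 4608 * 0.35 = 1613
15–29: 5895 * 0.968 = 5706
30–44: 4608 * 0.969 = 4465
45–59: 16321 * 0.954 = 15570
60–74: 12572 * 0.972 = 12220
Population now: 0–14=1613, 15–29=5706, 30–44=4465, 45–59=15570, 60–74=12220
After projecting period 4:
Births: 5706 * 0.35 = 1997
15–29: 1613 * 0.968 = 1561
30–44: 5706 * 0.969 = 5529
45–59: 4465 * 0.954 = 4260
60–74: 15570 * 0.972 = 15134
Population now: 0–14=1997, 15–29=1561, 30–44=5529, 45–59=4260, 60–74=15134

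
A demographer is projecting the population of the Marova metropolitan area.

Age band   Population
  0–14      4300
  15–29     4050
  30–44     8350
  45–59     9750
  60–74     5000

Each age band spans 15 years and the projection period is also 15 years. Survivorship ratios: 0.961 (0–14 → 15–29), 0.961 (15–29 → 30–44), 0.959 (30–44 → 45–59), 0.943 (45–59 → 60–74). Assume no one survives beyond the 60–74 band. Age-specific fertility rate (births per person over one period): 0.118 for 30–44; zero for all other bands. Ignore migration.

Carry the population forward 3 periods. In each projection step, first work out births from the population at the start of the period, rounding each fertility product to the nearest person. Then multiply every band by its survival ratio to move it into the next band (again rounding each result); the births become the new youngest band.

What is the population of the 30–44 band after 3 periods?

Numbering the groups 1..5 from youngest to oldest:
Period 1:
Births: 8350 × 0.118 = 985
Group 2: 4300 × 0.961 = 4132
Group 3: 4050 × 0.961 = 3892
Group 4: 8350 × 0.959 = 8008
Group 5: 9750 × 0.943 = 9194
Giving 985 / 4132 / 3892 / 8008 / 9194.
Period 2:
Births: 3892 × 0.118 = 459
Group 2: 985 × 0.961 = 947
Group 3: 4132 × 0.961 = 3971
Group 4: 3892 × 0.959 = 3732
Group 5: 8008 × 0.943 = 7552
Giving 459 / 947 / 3971 / 3732 / 7552.
Period 3:
Births: 3971 × 0.118 = 469
Group 2: 459 × 0.961 = 441
Group 3: 947 × 0.961 = 910
Group 4: 3971 × 0.959 = 3808
Group 5: 3732 × 0.943 = 3519
Giving 469 / 441 / 910 / 3808 / 3519.

910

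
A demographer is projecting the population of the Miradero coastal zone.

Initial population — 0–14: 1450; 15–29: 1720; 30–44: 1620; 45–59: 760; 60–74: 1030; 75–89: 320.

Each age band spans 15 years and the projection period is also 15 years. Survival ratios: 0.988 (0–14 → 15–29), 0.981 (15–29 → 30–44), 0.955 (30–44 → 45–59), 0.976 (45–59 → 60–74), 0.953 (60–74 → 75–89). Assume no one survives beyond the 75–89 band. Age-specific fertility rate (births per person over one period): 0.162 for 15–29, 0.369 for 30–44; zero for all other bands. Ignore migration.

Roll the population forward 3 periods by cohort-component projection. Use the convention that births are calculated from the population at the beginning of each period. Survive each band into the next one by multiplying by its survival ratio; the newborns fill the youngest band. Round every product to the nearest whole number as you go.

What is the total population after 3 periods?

Period 1:
Births: 1720 × 0.162 = 279, 1620 × 0.369 = 598 — total 877
15–29: 1450 × 0.988 = 1433
30–44: 1720 × 0.981 = 1687
45–59: 1620 × 0.955 = 1547
60–74: 760 × 0.976 = 742
75–89: 1030 × 0.953 = 982
Population now: 0–14=877, 15–29=1433, 30–44=1687, 45–59=1547, 60–74=742, 75–89=982
Period 2:
Births: 1433 × 0.162 = 232, 1687 × 0.369 = 623 — total 855
15–29: 877 × 0.988 = 866
30–44: 1433 × 0.981 = 1406
45–59: 1687 × 0.955 = 1611
60–74: 1547 × 0.976 = 1510
75–89: 742 × 0.953 = 707
Population now: 0–14=855, 15–29=866, 30–44=1406, 45–59=1611, 60–74=1510, 75–89=707
Period 3:
Births: 866 × 0.162 = 140, 1406 × 0.369 = 519 — total 659
15–29: 855 × 0.988 = 845
30–44: 866 × 0.981 = 850
45–59: 1406 × 0.955 = 1343
60–74: 1611 × 0.976 = 1572
75–89: 1510 × 0.953 = 1439
Population now: 0–14=659, 15–29=845, 30–44=850, 45–59=1343, 60–74=1572, 75–89=1439
Total after period 3: 659 + 845 + 850 + 1343 + 1572 + 1439 = 6708

6708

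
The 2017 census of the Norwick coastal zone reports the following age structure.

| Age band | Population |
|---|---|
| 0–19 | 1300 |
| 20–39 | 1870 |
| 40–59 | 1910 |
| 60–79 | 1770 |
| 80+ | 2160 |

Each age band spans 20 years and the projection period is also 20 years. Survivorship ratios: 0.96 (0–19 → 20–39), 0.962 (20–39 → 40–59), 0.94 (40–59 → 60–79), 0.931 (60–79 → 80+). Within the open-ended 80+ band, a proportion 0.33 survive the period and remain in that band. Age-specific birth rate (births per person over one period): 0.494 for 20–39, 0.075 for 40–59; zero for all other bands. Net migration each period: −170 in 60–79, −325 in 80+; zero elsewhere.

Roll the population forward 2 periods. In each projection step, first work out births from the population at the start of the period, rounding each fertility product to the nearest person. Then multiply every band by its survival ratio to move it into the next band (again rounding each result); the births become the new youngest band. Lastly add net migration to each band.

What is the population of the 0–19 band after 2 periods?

— Period 1 —
Births: 1870 × 0.494 = 924 ; 1910 × 0.075 = 143 ⇒ total 1067
20–39: 1300 × 0.96 = 1248
40–59: 1870 × 0.962 = 1799
60–79: 1910 × 0.94 = 1795
80+: 1770 × 0.931 + 2160 × 0.33 = 1648 + 713 = 2361
Net migration: 60–79 − 170 → 1625; 80+ − 325 → 2036
Population now: 0–19=1067, 20–39=1248, 40–59=1799, 60–79=1625, 80+=2036
— Period 2 —
Births: 1248 × 0.494 = 617 ; 1799 × 0.075 = 135 ⇒ total 752
20–39: 1067 × 0.96 = 1024
40–59: 1248 × 0.962 = 1201
60–79: 1799 × 0.94 = 1691
80+: 1625 × 0.931 + 2036 × 0.33 = 1513 + 672 = 2185
Net migration: 60–79 − 170 → 1521; 80+ − 325 → 1860
Population now: 0–19=752, 20–39=1024, 40–59=1201, 60–79=1521, 80+=1860

752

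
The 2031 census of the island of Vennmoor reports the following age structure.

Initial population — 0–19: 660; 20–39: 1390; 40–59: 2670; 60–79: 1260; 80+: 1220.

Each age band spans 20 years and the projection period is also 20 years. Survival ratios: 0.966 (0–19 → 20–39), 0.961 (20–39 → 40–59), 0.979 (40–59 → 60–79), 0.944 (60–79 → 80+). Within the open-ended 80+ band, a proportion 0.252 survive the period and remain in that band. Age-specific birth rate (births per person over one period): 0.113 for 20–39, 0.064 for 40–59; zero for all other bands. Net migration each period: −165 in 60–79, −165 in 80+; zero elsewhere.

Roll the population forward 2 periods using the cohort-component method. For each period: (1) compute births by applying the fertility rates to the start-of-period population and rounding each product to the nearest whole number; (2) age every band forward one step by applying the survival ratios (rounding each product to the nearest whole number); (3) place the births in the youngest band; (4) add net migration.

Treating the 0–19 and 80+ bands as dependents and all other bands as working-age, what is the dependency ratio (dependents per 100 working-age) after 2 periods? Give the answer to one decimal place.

127.4

Let group 1 be 0–19 through group 5 = 80+.
Period 1:
Births: 1390 × 0.113 = 157 ; 2670 × 0.064 = 171 → 328
Group 2: 660 × 0.966 = 638
Group 3: 1390 × 0.961 = 1336
Group 4: 2670 × 0.979 = 2614
Group 5: 1260 × 0.944 + 1220 × 0.252 = 1189 + 307 = 1496
Net migration: Group 4 − 165 → 2449; Group 5 − 165 → 1331
Population now: 0–19=328, 20–39=638, 40–59=1336, 60–79=2449, 80+=1331
Period 2:
Births: 638 × 0.113 = 72 ; 1336 × 0.064 = 86 → 158
Group 2: 328 × 0.966 = 317
Group 3: 638 × 0.961 = 613
Group 4: 1336 × 0.979 = 1308
Group 5: 2449 × 0.944 + 1331 × 0.252 = 2312 + 335 = 2647
Net migration: Group 4 − 165 → 1143; Group 5 − 165 → 2482
Population now: 0–19=158, 20–39=317, 40–59=613, 60–79=1143, 80+=2482
Dependents (band 0–19 + band 80+) = 158 + 2482 = 2640; working-age = 2073; ratio = 2640/2073 × 100 = 127.4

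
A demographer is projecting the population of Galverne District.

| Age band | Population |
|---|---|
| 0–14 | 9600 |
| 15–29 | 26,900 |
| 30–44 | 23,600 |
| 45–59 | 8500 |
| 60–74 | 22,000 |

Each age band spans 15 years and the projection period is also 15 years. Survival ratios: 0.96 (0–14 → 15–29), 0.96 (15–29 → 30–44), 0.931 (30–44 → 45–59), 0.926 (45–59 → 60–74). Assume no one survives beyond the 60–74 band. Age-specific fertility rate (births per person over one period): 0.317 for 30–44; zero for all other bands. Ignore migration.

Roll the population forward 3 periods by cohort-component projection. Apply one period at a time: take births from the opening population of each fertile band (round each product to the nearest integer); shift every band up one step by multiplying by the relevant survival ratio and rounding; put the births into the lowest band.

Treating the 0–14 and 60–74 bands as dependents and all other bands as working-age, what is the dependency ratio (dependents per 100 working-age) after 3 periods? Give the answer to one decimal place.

Call the bands 1 to 5, youngest first.
— Period 1 —
Births: 23600 * 0.317 = 7481
Band 2: 9600 * 0.96 = 9216
Band 3: 26900 * 0.96 = 25824
Band 4: 23600 * 0.931 = 21972
Band 5: 8500 * 0.926 = 7871
Population now: 0–14=7481, 15–29=9216, 30–44=25824, 45–59=21972, 60–74=7871
— Period 2 —
Births: 25824 * 0.317 = 8186
Band 2: 7481 * 0.96 = 7182
Band 3: 9216 * 0.96 = 8847
Band 4: 25824 * 0.931 = 24042
Band 5: 21972 * 0.926 = 20346
Population now: 0–14=8186, 15–29=7182, 30–44=8847, 45–59=24042, 60–74=20346
— Period 3 —
Births: 8847 * 0.317 = 2804
Band 2: 8186 * 0.96 = 7859
Band 3: 7182 * 0.96 = 6895
Band 4: 8847 * 0.931 = 8237
Band 5: 24042 * 0.926 = 22263
Population now: 0–14=2804, 15–29=7859, 30–44=6895, 45–59=8237, 60–74=22263
Dependents (band 0–14 + band 60–74) = 2804 + 22263 = 25067; working-age = 22991; ratio = 25067/22991 × 100 = 109.0

109.0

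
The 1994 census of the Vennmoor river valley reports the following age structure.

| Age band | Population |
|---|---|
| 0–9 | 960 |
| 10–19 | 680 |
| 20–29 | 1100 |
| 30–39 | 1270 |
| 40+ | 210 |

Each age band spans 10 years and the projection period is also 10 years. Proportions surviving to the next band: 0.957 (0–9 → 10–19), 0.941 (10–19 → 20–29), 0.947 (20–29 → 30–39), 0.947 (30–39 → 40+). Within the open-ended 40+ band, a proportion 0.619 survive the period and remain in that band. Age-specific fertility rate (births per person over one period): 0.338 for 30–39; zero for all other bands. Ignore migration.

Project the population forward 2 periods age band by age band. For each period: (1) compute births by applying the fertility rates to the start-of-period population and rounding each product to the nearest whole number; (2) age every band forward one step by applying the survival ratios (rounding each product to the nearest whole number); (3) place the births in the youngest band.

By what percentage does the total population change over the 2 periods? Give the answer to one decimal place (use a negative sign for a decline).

-4.1

Period 1:
Births: 1270 × 0.338 = 429
10–19: 960 × 0.957 = 919
20–29: 680 × 0.941 = 640
30–39: 1100 × 0.947 = 1042
40+: 1270 × 0.947 + 210 × 0.619 = 1203 + 130 = 1333
End of period: [429, 919, 640, 1042, 1333]
Period 2:
Births: 1042 × 0.338 = 352
10–19: 429 × 0.957 = 411
20–29: 919 × 0.941 = 865
30–39: 640 × 0.947 = 606
40+: 1042 × 0.947 + 1333 × 0.619 = 987 + 825 = 1812
End of period: [352, 411, 865, 606, 1812]
Total: 4220 → 4046; change = -174; percentage change = -4.1%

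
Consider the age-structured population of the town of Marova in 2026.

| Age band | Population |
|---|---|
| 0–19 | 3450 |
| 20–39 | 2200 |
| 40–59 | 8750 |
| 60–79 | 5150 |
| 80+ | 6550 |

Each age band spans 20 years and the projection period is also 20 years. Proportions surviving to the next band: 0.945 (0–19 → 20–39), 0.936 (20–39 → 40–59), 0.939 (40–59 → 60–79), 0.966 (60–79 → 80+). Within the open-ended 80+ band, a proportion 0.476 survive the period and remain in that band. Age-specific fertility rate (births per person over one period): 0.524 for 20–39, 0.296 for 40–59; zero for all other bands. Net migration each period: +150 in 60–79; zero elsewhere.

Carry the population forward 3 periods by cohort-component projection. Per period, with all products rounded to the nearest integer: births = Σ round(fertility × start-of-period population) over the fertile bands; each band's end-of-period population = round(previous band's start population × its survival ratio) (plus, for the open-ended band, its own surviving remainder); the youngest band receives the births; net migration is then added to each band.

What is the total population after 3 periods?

18965

(Groups numbered youngest = 1 to oldest = 5.)
— Period 1 —
Births: 2200 × 0.524 = 1153  |  8750 × 0.296 = 2590 → 3743
Group 2: 3450 × 0.945 = 3260
Group 3: 2200 × 0.936 = 2059
Group 4: 8750 × 0.939 = 8216
Group 5: 5150 × 0.966 + 6550 × 0.476 = 4975 + 3118 = 8093
Net migration: Group 4 + 150 → 8366
Population now: 0–19=3743, 20–39=3260, 40–59=2059, 60–79=8366, 80+=8093
— Period 2 —
Births: 3260 × 0.524 = 1708  |  2059 × 0.296 = 609 → 2317
Group 2: 3743 × 0.945 = 3537
Group 3: 3260 × 0.936 = 3051
Group 4: 2059 × 0.939 = 1933
Group 5: 8366 × 0.966 + 8093 × 0.476 = 8082 + 3852 = 11934
Net migration: Group 4 + 150 → 2083
Population now: 0–19=2317, 20–39=3537, 40–59=3051, 60–79=2083, 80+=11934
— Period 3 —
Births: 3537 × 0.524 = 1853  |  3051 × 0.296 = 903 → 2756
Group 2: 2317 × 0.945 = 2190
Group 3: 3537 × 0.936 = 3311
Group 4: 3051 × 0.939 = 2865
Group 5: 2083 × 0.966 + 11934 × 0.476 = 2012 + 5681 = 7693
Net migration: Group 4 + 150 → 3015
Population now: 0–19=2756, 20–39=2190, 40–59=3311, 60–79=3015, 80+=7693
Total after period 3: 2756 + 2190 + 3311 + 3015 + 7693 = 18965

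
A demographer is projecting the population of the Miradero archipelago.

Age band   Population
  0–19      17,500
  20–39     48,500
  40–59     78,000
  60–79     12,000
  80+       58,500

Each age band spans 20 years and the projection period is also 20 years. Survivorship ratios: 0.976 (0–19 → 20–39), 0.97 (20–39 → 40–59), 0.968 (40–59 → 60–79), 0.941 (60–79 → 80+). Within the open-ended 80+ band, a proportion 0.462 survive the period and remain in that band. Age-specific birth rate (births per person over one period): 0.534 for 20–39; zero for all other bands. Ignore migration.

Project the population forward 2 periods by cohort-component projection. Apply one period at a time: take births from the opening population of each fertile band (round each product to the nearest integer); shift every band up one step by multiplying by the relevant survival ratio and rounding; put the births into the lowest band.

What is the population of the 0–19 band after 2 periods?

9121

(Groups numbered youngest = 1 to oldest = 5.)
— Period 1 —
Births: 48500 × 0.534 = 25899
Group 2: 17500 × 0.976 = 17080
Group 3: 48500 × 0.97 = 47045
Group 4: 78000 × 0.968 = 75504
Group 5: 12000 × 0.941 + 58500 × 0.462 = 11292 + 27027 = 38319
End of period: [25899, 17080, 47045, 75504, 38319]
— Period 2 —
Births: 17080 × 0.534 = 9121
Group 2: 25899 × 0.976 = 25277
Group 3: 17080 × 0.97 = 16568
Group 4: 47045 × 0.968 = 45540
Group 5: 75504 × 0.941 + 38319 × 0.462 = 71049 + 17703 = 88752
End of period: [9121, 25277, 16568, 45540, 88752]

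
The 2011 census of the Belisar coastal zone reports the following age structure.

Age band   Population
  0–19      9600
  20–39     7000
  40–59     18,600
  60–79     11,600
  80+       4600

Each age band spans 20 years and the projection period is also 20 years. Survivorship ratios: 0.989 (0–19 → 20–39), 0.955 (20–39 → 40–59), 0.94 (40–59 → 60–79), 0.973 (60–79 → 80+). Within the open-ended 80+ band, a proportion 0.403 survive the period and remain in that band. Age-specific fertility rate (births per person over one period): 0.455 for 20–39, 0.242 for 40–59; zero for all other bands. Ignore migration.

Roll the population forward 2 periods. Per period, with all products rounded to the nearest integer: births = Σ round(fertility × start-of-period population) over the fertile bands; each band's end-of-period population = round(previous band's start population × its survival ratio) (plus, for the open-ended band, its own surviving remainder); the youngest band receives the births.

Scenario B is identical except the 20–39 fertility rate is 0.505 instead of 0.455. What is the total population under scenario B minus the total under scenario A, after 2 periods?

821

Numbering the groups 1..5 from youngest to oldest:
Period 1.
Births: 7000 × 0.455 = 3185  |  18600 × 0.242 = 4501 — total 7686
Group 2: 9600 × 0.989 = 9494
Group 3: 7000 × 0.955 = 6685
Group 4: 18600 × 0.94 = 17484
Group 5: 11600 × 0.973 + 4600 × 0.403 = 11287 + 1854 = 13141
Giving 7686 / 9494 / 6685 / 17484 / 13141.
Period 2.
Births: 9494 × 0.455 = 4320  |  6685 × 0.242 = 1618 — total 5938
Group 2: 7686 × 0.989 = 7601
Group 3: 9494 × 0.955 = 9067
Group 4: 6685 × 0.94 = 6284
Group 5: 17484 × 0.973 + 13141 × 0.403 = 17012 + 5296 = 22308
Giving 5938 / 7601 / 9067 / 6284 / 22308.
Scenario A total after 2 periods: 51198
Scenario B projection —
Period 1.
Births: 7000 × 0.505 = 3535  |  18600 × 0.242 = 4501 — total 8036
Group 2: 9600 × 0.989 = 9494
Group 3: 7000 × 0.955 = 6685
Group 4: 18600 × 0.94 = 17484
Group 5: 11600 × 0.973 + 4600 × 0.403 = 11287 + 1854 = 13141
Giving 8036 / 9494 / 6685 / 17484 / 13141.
Period 2.
Births: 9494 × 0.505 = 4794  |  6685 × 0.242 = 1618 — total 6412
Group 2: 8036 × 0.989 = 7948
Group 3: 9494 × 0.955 = 9067
Group 4: 6685 × 0.94 = 6284
Group 5: 17484 × 0.973 + 13141 × 0.403 = 17012 + 5296 = 22308
Giving 6412 / 7948 / 9067 / 6284 / 22308.
Scenario B total after 2 periods: 52019
Difference B − A = 52019 − 51198 = 821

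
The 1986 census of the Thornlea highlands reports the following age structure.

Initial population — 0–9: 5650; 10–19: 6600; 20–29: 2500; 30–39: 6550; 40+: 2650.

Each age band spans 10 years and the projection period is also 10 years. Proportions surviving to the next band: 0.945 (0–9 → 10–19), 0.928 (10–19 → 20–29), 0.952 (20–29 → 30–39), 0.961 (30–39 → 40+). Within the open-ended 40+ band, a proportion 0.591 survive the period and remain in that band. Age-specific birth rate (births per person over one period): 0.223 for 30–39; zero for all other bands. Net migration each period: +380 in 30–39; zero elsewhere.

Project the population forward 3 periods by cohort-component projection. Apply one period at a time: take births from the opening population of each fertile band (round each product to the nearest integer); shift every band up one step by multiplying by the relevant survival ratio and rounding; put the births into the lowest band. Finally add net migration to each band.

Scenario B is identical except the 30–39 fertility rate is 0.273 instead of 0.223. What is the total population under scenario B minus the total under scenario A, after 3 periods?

— Period 1 —
Births: 6550 * 0.223 = 1461
10–19: 5650 * 0.945 = 5339
20–29: 6600 * 0.928 = 6125
30–39: 2500 * 0.952 = 2380
40+: 6550 * 0.961 + 2650 * 0.591 = 6295 + 1566 = 7861
Net migration: 30–39 + 380 → 2760
→ [1461, 5339, 6125, 2760, 7861]
— Period 2 —
Births: 2760 * 0.223 = 615
10–19: 1461 * 0.945 = 1381
20–29: 5339 * 0.928 = 4955
30–39: 6125 * 0.952 = 5831
40+: 2760 * 0.961 + 7861 * 0.591 = 2652 + 4646 = 7298
Net migration: 30–39 + 380 → 6211
→ [615, 1381, 4955, 6211, 7298]
— Period 3 —
Births: 6211 * 0.223 = 1385
10–19: 615 * 0.945 = 581
20–29: 1381 * 0.928 = 1282
30–39: 4955 * 0.952 = 4717
40+: 6211 * 0.961 + 7298 * 0.591 = 5969 + 4313 = 10282
Net migration: 30–39 + 380 → 5097
→ [1385, 581, 1282, 5097, 10282]
Scenario A total after 3 periods: 18627
Scenario B projection —
— Period 1 —
Births: 6550 * 0.273 = 1788
10–19: 5650 * 0.945 = 5339
20–29: 6600 * 0.928 = 6125
30–39: 2500 * 0.952 = 2380
40+: 6550 * 0.961 + 2650 * 0.591 = 6295 + 1566 = 7861
Net migration: 30–39 + 380 → 2760
→ [1788, 5339, 6125, 2760, 7861]
— Period 2 —
Births: 2760 * 0.273 = 753
10–19: 1788 * 0.945 = 1690
20–29: 5339 * 0.928 = 4955
30–39: 6125 * 0.952 = 5831
40+: 2760 * 0.961 + 7861 * 0.591 = 2652 + 4646 = 7298
Net migration: 30–39 + 380 → 6211
→ [753, 1690, 4955, 6211, 7298]
— Period 3 —
Births: 6211 * 0.273 = 1696
10–19: 753 * 0.945 = 712
20–29: 1690 * 0.928 = 1568
30–39: 4955 * 0.952 = 4717
40+: 6211 * 0.961 + 7298 * 0.591 = 5969 + 4313 = 10282
Net migration: 30–39 + 380 → 5097
→ [1696, 712, 1568, 5097, 10282]
Scenario B total after 3 periods: 19355
Difference B − A = 19355 − 18627 = 728

728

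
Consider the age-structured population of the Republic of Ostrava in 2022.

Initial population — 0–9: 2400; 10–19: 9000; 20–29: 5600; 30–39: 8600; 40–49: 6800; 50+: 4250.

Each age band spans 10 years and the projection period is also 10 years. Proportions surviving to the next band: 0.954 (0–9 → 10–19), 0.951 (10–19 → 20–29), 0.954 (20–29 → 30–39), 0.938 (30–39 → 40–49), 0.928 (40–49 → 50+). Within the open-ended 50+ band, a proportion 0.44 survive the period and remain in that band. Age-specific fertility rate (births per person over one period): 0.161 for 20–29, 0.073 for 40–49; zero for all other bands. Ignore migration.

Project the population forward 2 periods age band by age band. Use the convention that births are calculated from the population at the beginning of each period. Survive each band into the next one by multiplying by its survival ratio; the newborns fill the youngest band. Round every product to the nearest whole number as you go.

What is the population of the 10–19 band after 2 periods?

1334

(Groups numbered youngest = 1 to oldest = 6.)
After projecting period 1:
Births: 5600 × 0.161 = 902 ; 6800 × 0.073 = 496 ⇒ total 1398
Group 2: 2400 × 0.954 = 2290
Group 3: 9000 × 0.951 = 8559
Group 4: 5600 × 0.954 = 5342
Group 5: 8600 × 0.938 = 8067
Group 6: 6800 × 0.928 + 4250 × 0.44 = 6310 + 1870 = 8180
End of period: [1398, 2290, 8559, 5342, 8067, 8180]
After projecting period 2:
Births: 8559 × 0.161 = 1378 ; 8067 × 0.073 = 589 ⇒ total 1967
Group 2: 1398 × 0.954 = 1334
Group 3: 2290 × 0.951 = 2178
Group 4: 8559 × 0.954 = 8165
Group 5: 5342 × 0.938 = 5011
Group 6: 8067 × 0.928 + 8180 × 0.44 = 7486 + 3599 = 11085
End of period: [1967, 1334, 2178, 8165, 5011, 11085]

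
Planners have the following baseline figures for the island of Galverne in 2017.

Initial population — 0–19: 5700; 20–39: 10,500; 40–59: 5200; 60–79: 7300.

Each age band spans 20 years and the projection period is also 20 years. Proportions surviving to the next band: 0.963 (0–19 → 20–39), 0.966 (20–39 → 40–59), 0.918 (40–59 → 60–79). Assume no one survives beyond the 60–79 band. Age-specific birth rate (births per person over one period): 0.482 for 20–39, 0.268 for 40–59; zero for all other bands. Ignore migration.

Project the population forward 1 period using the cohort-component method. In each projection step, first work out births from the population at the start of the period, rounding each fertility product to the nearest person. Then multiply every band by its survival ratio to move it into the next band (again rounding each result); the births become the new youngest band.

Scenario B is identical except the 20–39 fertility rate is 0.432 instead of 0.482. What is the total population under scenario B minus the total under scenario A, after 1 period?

-525

After projecting period 1:
Births: 10500 × 0.482 = 5061 ; 5200 × 0.268 = 1394 — total 6455
20–39: 5700 × 0.963 = 5489
40–59: 10500 × 0.966 = 10143
60–79: 5200 × 0.918 = 4774
Population now: 0–19=6455, 20–39=5489, 40–59=10143, 60–79=4774
Scenario A total after 1 period: 26861
Scenario B projection —
After projecting period 1:
Births: 10500 × 0.432 = 4536 ; 5200 × 0.268 = 1394 — total 5930
20–39: 5700 × 0.963 = 5489
40–59: 10500 × 0.966 = 10143
60–79: 5200 × 0.918 = 4774
Population now: 0–19=5930, 20–39=5489, 40–59=10143, 60–79=4774
Scenario B total after 1 period: 26336
Difference B − A = 26336 − 26861 = -525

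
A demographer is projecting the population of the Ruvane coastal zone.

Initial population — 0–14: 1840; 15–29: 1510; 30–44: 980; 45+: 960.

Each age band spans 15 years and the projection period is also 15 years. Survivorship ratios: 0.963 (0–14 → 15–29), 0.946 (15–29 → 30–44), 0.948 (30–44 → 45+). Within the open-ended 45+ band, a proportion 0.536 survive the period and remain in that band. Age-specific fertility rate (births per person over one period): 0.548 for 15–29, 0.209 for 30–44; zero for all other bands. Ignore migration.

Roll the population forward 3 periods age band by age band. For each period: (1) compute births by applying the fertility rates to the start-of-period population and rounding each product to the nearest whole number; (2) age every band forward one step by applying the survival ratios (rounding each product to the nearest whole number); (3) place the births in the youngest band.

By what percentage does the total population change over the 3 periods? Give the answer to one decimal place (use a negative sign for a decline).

(Groups numbered youngest = 1 to oldest = 4.)
[period 1]
Births: 1510 × 0.548 = 827 ; 980 × 0.209 = 205 ⇒ total 1032
Group 2: 1840 × 0.963 = 1772
Group 3: 1510 × 0.946 = 1428
Group 4: 980 × 0.948 + 960 × 0.536 = 929 + 515 = 1444
End of period: [1032, 1772, 1428, 1444]
[period 2]
Births: 1772 × 0.548 = 971 ; 1428 × 0.209 = 298 ⇒ total 1269
Group 2: 1032 × 0.963 = 994
Group 3: 1772 × 0.946 = 1676
Group 4: 1428 × 0.948 + 1444 × 0.536 = 1354 + 774 = 2128
End of period: [1269, 994, 1676, 2128]
[period 3]
Births: 994 × 0.548 = 545 ; 1676 × 0.209 = 350 ⇒ total 895
Group 2: 1269 × 0.963 = 1222
Group 3: 994 × 0.946 = 940
Group 4: 1676 × 0.948 + 2128 × 0.536 = 1589 + 1141 = 2730
End of period: [895, 1222, 940, 2730]
Total: 5290 → 5787; change = 497; percentage change = 9.4%

9.4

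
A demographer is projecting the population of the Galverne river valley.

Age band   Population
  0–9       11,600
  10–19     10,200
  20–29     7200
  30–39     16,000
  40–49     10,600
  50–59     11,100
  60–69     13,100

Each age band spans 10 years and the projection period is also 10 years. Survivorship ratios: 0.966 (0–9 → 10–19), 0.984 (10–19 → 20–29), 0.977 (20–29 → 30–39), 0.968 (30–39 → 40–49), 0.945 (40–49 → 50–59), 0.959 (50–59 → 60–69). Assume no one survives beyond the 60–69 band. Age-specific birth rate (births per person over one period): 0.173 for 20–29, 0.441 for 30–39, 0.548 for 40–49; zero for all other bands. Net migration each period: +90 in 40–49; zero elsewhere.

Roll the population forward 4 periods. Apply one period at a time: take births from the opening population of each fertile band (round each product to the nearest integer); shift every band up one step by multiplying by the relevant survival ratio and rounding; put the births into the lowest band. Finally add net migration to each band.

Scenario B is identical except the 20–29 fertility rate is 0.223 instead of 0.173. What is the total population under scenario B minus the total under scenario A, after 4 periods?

2091

Let band 1 be 0–9 through band 7 = 60–69.
Period 1:
Births: 7200 × 0.173 = 1246 ; 16000 × 0.441 = 7056 ; 10600 × 0.548 = 5809 — total 14111
Band 2: 11600 × 0.966 = 11206
Band 3: 10200 × 0.984 = 10037
Band 4: 7200 × 0.977 = 7034
Band 5: 16000 × 0.968 = 15488
Band 6: 10600 × 0.945 = 10017
Band 7: 11100 × 0.959 = 10645
Net migration: Band 5 + 90 → 15578
Giving 14111 / 11206 / 10037 / 7034 / 15578 / 10017 / 10645.
Period 2:
Births: 10037 × 0.173 = 1736 ; 7034 × 0.441 = 3102 ; 15578 × 0.548 = 8537 — total 13375
Band 2: 14111 × 0.966 = 13631
Band 3: 11206 × 0.984 = 11027
Band 4: 10037 × 0.977 = 9806
Band 5: 7034 × 0.968 = 6809
Band 6: 15578 × 0.945 = 14721
Band 7: 10017 × 0.959 = 9606
Net migration: Band 5 + 90 → 6899
Giving 13375 / 13631 / 11027 / 9806 / 6899 / 14721 / 9606.
Period 3:
Births: 11027 × 0.173 = 1908 ; 9806 × 0.441 = 4324 ; 6899 × 0.548 = 3781 — total 10013
Band 2: 13375 × 0.966 = 12920
Band 3: 13631 × 0.984 = 13413
Band 4: 11027 × 0.977 = 10773
Band 5: 9806 × 0.968 = 9492
Band 6: 6899 × 0.945 = 6520
Band 7: 14721 × 0.959 = 14117
Net migration: Band 5 + 90 → 9582
Giving 10013 / 12920 / 13413 / 10773 / 9582 / 6520 / 14117.
Period 4:
Births: 13413 × 0.173 = 2320 ; 10773 × 0.441 = 4751 ; 9582 × 0.548 = 5251 — total 12322
Band 2: 10013 × 0.966 = 9673
Band 3: 12920 × 0.984 = 12713
Band 4: 13413 × 0.977 = 13105
Band 5: 10773 × 0.968 = 10428
Band 6: 9582 × 0.945 = 9055
Band 7: 6520 × 0.959 = 6253
Net migration: Band 5 + 90 → 10518
Giving 12322 / 9673 / 12713 / 13105 / 10518 / 9055 / 6253.
Scenario A total after 4 periods: 73639
Scenario B projection —
Period 1:
Births: 7200 × 0.223 = 1606 ; 16000 × 0.441 = 7056 ; 10600 × 0.548 = 5809 — total 14471
Band 2: 11600 × 0.966 = 11206
Band 3: 10200 × 0.984 = 10037
Band 4: 7200 × 0.977 = 7034
Band 5: 16000 × 0.968 = 15488
Band 6: 10600 × 0.945 = 10017
Band 7: 11100 × 0.959 = 10645
Net migration: Band 5 + 90 → 15578
Giving 14471 / 11206 / 10037 / 7034 / 15578 / 10017 / 10645.
Period 2:
Births: 10037 × 0.223 = 2238 ; 7034 × 0.441 = 3102 ; 15578 × 0.548 = 8537 — total 13877
Band 2: 14471 × 0.966 = 13979
Band 3: 11206 × 0.984 = 11027
Band 4: 10037 × 0.977 = 9806
Band 5: 7034 × 0.968 = 6809
Band 6: 15578 × 0.945 = 14721
Band 7: 10017 × 0.959 = 9606
Net migration: Band 5 + 90 → 6899
Giving 13877 / 13979 / 11027 / 9806 / 6899 / 14721 / 9606.
Period 3:
Births: 11027 × 0.223 = 2459 ; 9806 × 0.441 = 4324 ; 6899 × 0.548 = 3781 — total 10564
Band 2: 13877 × 0.966 = 13405
Band 3: 13979 × 0.984 = 13755
Band 4: 11027 × 0.977 = 10773
Band 5: 9806 × 0.968 = 9492
Band 6: 6899 × 0.945 = 6520
Band 7: 14721 × 0.959 = 14117
Net migration: Band 5 + 90 → 9582
Giving 10564 / 13405 / 13755 / 10773 / 9582 / 6520 / 14117.
Period 4:
Births: 13755 × 0.223 = 3067 ; 10773 × 0.441 = 4751 ; 9582 × 0.548 = 5251 — total 13069
Band 2: 10564 × 0.966 = 10205
Band 3: 13405 × 0.984 = 13191
Band 4: 13755 × 0.977 = 13439
Band 5: 10773 × 0.968 = 10428
Band 6: 9582 × 0.945 = 9055
Band 7: 6520 × 0.959 = 6253
Net migration: Band 5 + 90 → 10518
Giving 13069 / 10205 / 13191 / 13439 / 10518 / 9055 / 6253.
Scenario B total after 4 periods: 75730
Difference B − A = 75730 − 73639 = 2091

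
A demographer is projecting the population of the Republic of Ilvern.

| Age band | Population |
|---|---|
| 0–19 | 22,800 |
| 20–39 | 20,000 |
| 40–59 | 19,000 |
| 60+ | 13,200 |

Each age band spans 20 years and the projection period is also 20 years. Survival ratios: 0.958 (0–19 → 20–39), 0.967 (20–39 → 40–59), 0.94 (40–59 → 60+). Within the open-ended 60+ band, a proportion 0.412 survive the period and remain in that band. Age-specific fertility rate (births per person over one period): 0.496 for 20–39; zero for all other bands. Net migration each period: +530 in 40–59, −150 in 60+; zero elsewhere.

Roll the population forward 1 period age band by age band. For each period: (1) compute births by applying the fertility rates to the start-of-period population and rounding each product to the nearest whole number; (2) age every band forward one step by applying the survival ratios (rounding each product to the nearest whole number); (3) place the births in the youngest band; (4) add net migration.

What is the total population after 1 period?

(Groups numbered youngest = 1 to oldest = 4.)
[period 1]
Births: 20000 × 0.496 = 9920
Group 2: 22800 × 0.958 = 21842
Group 3: 20000 × 0.967 = 19340
Group 4: 19000 × 0.94 + 13200 × 0.412 = 17860 + 5438 = 23298
Net migration: Group 3 + 530 → 19870; Group 4 − 150 → 23148
Giving 9920 / 21842 / 19870 / 23148.
Total after period 1: 9920 + 21842 + 19870 + 23148 = 74780

74780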